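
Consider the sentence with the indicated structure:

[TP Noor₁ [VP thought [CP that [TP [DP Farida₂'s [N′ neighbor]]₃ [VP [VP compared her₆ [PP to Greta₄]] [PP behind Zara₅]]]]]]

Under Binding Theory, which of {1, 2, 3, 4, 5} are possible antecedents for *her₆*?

*her* is a pronoun, so Principle B applies: it must be free in its binding domain.
Binding domain of *her₆*: the embedded TP, whose subject is [Farida₂'s neighbor]₃.
*Noor₁* c-commands the pronoun but from outside its binding domain, and is not c-commanded by it → coindexation permitted.
*Farida₂* and the pronoun do not c-command one another → neither Principle B nor Principle C is at stake; coindexation permitted.
*[Farida₂'s neighbor]₃* c-commands the pronoun within its binding domain → coindexation would violate Principle B.
*Greta₄*: the pronoun c-commands this R-expression → coindexation would violate Principle C on *Greta₄*.
*Zara₅* and the pronoun do not c-command one another → neither Principle B nor Principle C is at stake; coindexation permitted.

{1, 2, 5}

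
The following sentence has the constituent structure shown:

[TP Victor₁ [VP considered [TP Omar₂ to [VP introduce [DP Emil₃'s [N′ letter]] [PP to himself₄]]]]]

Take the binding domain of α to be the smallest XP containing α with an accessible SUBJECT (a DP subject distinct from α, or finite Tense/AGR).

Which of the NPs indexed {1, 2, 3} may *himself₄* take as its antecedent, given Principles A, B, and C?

{2}

*himself* is an anaphor, so Principle A applies: it must be bound in its binding domain.
Binding domain of *himself₄*: the embedded TP, whose subject is Omar₂.
*Victor₁* c-commands the anaphor but is outside its binding domain → cannot satisfy Principle A.
*Omar₂* c-commands the anaphor within its binding domain → licit binder.
*Emil₃* does not c-command the anaphor → cannot bind it.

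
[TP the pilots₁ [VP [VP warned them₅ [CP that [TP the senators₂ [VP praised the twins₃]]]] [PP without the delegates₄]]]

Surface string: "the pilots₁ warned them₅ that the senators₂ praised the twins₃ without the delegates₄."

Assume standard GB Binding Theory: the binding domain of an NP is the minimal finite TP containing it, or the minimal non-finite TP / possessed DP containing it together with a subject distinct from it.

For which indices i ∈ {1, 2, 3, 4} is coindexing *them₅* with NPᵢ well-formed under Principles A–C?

{4}

*them* is a pronoun, so Principle B applies: it must be free in its binding domain.
Binding domain of *them₅*: the matrix TP, whose subject is the pilots₁.
*the pilots₁* c-commands the pronoun within its binding domain → coindexation would violate Principle B.
*the senators₂*: the pronoun c-commands this R-expression → coindexation would violate Principle C on *the senators₂*.
*the twins₃*: the pronoun c-commands this R-expression → coindexation would violate Principle C on *the twins₃*.
*the delegates₄* and the pronoun do not c-command one another → neither Principle B nor Principle C is at stake; coindexation permitted.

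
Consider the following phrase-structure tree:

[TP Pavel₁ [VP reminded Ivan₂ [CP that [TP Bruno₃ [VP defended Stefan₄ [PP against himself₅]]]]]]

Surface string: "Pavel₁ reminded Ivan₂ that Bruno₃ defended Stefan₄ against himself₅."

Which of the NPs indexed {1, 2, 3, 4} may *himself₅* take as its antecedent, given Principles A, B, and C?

{3, 4}

*himself* is an anaphor, so Principle A applies: it must be bound in its binding domain.
Binding domain of *himself₅*: the embedded TP, whose subject is Bruno₃.
*Pavel₁* c-commands the anaphor but is outside its binding domain → cannot satisfy Principle A.
*Ivan₂* c-commands the anaphor but is outside its binding domain → cannot satisfy Principle A.
*Bruno₃* c-commands the anaphor within its binding domain → licit binder.
*Stefan₄* c-commands the anaphor within its binding domain → licit binder.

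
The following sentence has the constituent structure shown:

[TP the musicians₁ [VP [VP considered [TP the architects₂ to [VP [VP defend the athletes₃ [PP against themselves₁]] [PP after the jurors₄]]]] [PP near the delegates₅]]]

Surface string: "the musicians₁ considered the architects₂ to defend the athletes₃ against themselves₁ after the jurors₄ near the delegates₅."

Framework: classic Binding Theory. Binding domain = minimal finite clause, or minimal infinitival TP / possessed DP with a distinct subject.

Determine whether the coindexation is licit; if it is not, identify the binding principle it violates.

The two coindexed NPs are *the musicians₁* and *themselves₁*.
*themselves₁* is an anaphor. Principle A requires it to be bound within its binding domain — the embedded TP, whose subject is the architects₂.
Within that domain it is c-commanded by *the architects₂*, *the athletes₃*, none of which share its index.
*the musicians₁* does c-command the anaphor, but from outside its binding domain.
The anaphor is unbound in its domain → Principle A violation.

Principle A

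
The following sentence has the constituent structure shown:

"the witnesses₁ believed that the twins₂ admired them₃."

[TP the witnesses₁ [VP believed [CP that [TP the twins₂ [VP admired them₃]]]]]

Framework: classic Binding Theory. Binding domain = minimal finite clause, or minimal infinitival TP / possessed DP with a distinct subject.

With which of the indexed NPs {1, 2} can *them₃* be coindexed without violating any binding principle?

*them* is a pronoun, so Principle B applies: it must be free in its binding domain.
Binding domain of *them₃*: the embedded TP, whose subject is the twins₂.
*the witnesses₁* c-commands the pronoun but from outside its binding domain, and is not c-commanded by it → coindexation permitted.
*the twins₂* c-commands the pronoun within its binding domain → coindexation would violate Principle B.

{1}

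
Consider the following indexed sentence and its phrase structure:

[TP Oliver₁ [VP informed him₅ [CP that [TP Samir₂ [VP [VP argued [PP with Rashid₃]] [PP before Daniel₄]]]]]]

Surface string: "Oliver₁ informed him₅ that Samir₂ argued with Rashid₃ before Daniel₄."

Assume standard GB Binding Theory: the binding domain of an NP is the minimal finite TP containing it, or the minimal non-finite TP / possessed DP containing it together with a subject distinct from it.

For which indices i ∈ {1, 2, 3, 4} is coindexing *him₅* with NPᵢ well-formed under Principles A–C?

*him* is a pronoun, so Principle B applies: it must be free in its binding domain.
Binding domain of *him₅*: the matrix TP, whose subject is Oliver₁.
*Oliver₁* c-commands the pronoun within its binding domain → coindexation would violate Principle B.
*Samir₂*: the pronoun c-commands this R-expression → coindexation would violate Principle C on *Samir₂*.
*Rashid₃*: the pronoun c-commands this R-expression → coindexation would violate Principle C on *Rashid₃*.
*Daniel₄*: the pronoun c-commands this R-expression → coindexation would violate Principle C on *Daniel₄*.

none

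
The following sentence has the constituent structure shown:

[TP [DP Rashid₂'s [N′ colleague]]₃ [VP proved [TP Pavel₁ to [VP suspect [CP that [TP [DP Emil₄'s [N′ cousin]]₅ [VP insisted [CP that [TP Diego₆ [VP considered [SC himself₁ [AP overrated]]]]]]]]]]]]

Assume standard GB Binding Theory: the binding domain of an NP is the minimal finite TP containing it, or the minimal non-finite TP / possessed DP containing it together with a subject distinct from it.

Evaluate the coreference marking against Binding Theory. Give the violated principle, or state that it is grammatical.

The two coindexed NPs are *Pavel₁* and *himself₁*.
*himself₁* is an anaphor. Principle A requires it to be bound within its binding domain — the embedded TP, whose subject is Diego₆.
Within that domain it is c-commanded by *Diego₆*, which does not share its index.
*Pavel₁* does c-command the anaphor, but from outside its binding domain.
The anaphor is unbound in its domain → Principle A violation.

Principle A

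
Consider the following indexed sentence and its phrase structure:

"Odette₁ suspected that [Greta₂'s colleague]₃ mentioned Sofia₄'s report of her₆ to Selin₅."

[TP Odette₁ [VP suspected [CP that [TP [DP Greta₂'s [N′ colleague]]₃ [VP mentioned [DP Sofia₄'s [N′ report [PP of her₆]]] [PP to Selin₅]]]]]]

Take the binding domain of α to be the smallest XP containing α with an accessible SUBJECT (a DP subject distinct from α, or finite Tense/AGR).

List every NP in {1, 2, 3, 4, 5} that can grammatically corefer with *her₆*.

*her* is a pronoun, so Principle B applies: it must be free in its binding domain.
Binding domain of *her₆*: the possessed DP, whose subject is Sofia₄.
*Odette₁* c-commands the pronoun but from outside its binding domain, and is not c-commanded by it → coindexation permitted.
*Greta₂* and the pronoun do not c-command one another → neither Principle B nor Principle C is at stake; coindexation permitted.
*[Greta₂'s colleague]₃* c-commands the pronoun but from outside its binding domain, and is not c-commanded by it → coindexation permitted.
*Sofia₄* c-commands the pronoun within its binding domain → coindexation would violate Principle B.
*Selin₅* and the pronoun do not c-command one another → neither Principle B nor Principle C is at stake; coindexation permitted.

{1, 2, 3, 5}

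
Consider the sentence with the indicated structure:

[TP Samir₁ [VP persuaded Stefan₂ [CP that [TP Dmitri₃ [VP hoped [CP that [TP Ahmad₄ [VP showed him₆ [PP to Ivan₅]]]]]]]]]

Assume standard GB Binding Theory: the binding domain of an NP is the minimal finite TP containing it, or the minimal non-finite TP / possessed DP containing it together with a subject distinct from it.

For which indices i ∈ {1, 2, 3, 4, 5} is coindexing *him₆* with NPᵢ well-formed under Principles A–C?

*him* is a pronoun, so Principle B applies: it must be free in its binding domain.
Binding domain of *him₆*: the embedded TP, whose subject is Ahmad₄.
*Samir₁* c-commands the pronoun but from outside its binding domain, and is not c-commanded by it → coindexation permitted.
*Stefan₂* c-commands the pronoun but from outside its binding domain, and is not c-commanded by it → coindexation permitted.
*Dmitri₃* c-commands the pronoun but from outside its binding domain, and is not c-commanded by it → coindexation permitted.
*Ahmad₄* c-commands the pronoun within its binding domain → coindexation would violate Principle B.
*Ivan₅*: the pronoun c-commands this R-expression → coindexation would violate Principle C on *Ivan₅*.

{1, 2, 3}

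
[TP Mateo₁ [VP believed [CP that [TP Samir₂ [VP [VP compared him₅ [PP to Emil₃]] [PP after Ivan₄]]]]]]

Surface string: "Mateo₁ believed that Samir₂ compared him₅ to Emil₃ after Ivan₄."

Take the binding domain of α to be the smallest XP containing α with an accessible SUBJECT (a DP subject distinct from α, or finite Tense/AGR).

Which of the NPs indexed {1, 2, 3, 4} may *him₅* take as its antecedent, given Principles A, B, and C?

{1, 4}

*him* is a pronoun, so Principle B applies: it must be free in its binding domain.
Binding domain of *him₅*: the embedded TP, whose subject is Samir₂.
*Mateo₁* c-commands the pronoun but from outside its binding domain, and is not c-commanded by it → coindexation permitted.
*Samir₂* c-commands the pronoun within its binding domain → coindexation would violate Principle B.
*Emil₃*: the pronoun c-commands this R-expression → coindexation would violate Principle C on *Emil₃*.
*Ivan₄* and the pronoun do not c-command one another → neither Principle B nor Principle C is at stake; coindexation permitted.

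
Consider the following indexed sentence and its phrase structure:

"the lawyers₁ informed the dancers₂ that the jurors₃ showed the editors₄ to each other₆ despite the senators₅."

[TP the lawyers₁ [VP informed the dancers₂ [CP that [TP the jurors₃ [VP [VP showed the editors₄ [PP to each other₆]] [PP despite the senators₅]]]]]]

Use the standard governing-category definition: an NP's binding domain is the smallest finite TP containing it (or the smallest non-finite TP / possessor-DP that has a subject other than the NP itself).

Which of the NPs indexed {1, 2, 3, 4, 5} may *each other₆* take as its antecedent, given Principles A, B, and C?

{3, 4}

*each other* is an anaphor, so Principle A applies: it must be bound in its binding domain.
Binding domain of *each other₆*: the embedded TP, whose subject is the jurors₃.
*the lawyers₁* c-commands the anaphor but is outside its binding domain → cannot satisfy Principle A.
*the dancers₂* c-commands the anaphor but is outside its binding domain → cannot satisfy Principle A.
*the jurors₃* c-commands the anaphor within its binding domain → licit binder.
*the editors₄* c-commands the anaphor within its binding domain → licit binder.
*the senators₅* does not c-command the anaphor → cannot bind it.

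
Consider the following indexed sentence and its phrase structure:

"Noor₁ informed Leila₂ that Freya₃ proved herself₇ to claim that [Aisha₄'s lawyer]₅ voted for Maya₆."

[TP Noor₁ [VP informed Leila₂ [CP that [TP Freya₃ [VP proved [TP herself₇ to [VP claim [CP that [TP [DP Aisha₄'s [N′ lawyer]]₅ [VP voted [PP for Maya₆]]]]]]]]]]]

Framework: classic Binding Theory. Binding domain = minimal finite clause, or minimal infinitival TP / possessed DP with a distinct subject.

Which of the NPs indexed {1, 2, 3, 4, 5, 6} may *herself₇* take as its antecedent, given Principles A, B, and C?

{3}

*herself* is an anaphor, so Principle A applies: it must be bound in its binding domain.
Binding domain of *herself₇*: the embedded TP, whose subject is Freya₃.
*Noor₁* c-commands the anaphor but is outside its binding domain → cannot satisfy Principle A.
*Leila₂* c-commands the anaphor but is outside its binding domain → cannot satisfy Principle A.
*Freya₃* c-commands the anaphor within its binding domain → licit binder.
*Aisha₄* does not c-command the anaphor → cannot bind it.
*[Aisha₄'s lawyer]₅* does not c-command the anaphor → cannot bind it.
*Maya₆* does not c-command the anaphor → cannot bind it.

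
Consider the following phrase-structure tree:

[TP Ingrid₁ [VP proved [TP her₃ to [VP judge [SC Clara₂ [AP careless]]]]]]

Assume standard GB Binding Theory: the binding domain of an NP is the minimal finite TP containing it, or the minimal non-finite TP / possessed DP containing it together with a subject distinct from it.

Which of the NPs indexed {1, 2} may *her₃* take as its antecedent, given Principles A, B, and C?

*her* is a pronoun, so Principle B applies: it must be free in its binding domain.
Binding domain of *her₃*: the matrix TP, whose subject is Ingrid₁.
*Ingrid₁* c-commands the pronoun within its binding domain → coindexation would violate Principle B.
*Clara₂*: the pronoun c-commands this R-expression → coindexation would violate Principle C on *Clara₂*.

none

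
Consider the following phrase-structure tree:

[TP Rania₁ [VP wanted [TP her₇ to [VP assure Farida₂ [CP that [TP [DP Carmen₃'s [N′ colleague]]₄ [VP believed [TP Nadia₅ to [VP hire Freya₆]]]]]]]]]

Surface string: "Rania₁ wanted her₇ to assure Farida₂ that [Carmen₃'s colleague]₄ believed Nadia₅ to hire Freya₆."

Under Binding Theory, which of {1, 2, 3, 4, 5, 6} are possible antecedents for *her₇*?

*her* is a pronoun, so Principle B applies: it must be free in its binding domain.
Binding domain of *her₇*: the matrix TP, whose subject is Rania₁.
*Rania₁* c-commands the pronoun within its binding domain → coindexation would violate Principle B.
*Farida₂*: the pronoun c-commands this R-expression → coindexation would violate Principle C on *Farida₂*.
*Carmen₃*: the pronoun c-commands this R-expression → coindexation would violate Principle C on *Carmen₃*.
*[Carmen₃'s colleague]₄*: the pronoun c-commands this R-expression → coindexation would violate Principle C on *[Carmen₃'s colleague]₄*.
*Nadia₅*: the pronoun c-commands this R-expression → coindexation would violate Principle C on *Nadia₅*.
*Freya₆*: the pronoun c-commands this R-expression → coindexation would violate Principle C on *Freya₆*.

none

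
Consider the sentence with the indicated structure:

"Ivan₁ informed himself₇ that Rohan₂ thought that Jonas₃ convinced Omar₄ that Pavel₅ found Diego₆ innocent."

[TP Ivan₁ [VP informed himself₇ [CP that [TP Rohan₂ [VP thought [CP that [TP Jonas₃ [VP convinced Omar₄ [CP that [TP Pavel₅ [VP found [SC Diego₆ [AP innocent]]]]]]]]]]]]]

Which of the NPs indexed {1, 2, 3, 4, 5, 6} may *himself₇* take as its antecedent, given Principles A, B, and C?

{1}

*himself* is an anaphor, so Principle A applies: it must be bound in its binding domain.
Binding domain of *himself₇*: the matrix TP, whose subject is Ivan₁.
*Ivan₁* c-commands the anaphor within its binding domain → licit binder.
*Rohan₂* does not c-command the anaphor → cannot bind it.
*Jonas₃* does not c-command the anaphor → cannot bind it.
*Omar₄* does not c-command the anaphor → cannot bind it.
*Pavel₅* does not c-command the anaphor → cannot bind it.
*Diego₆* does not c-command the anaphor → cannot bind it.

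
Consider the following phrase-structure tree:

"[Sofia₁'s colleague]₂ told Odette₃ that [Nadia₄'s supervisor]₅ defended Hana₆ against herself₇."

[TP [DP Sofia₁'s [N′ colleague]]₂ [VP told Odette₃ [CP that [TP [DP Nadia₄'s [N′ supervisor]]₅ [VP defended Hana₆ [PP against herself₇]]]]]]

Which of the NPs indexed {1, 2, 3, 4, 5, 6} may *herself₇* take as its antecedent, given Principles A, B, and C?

*herself* is an anaphor, so Principle A applies: it must be bound in its binding domain.
Binding domain of *herself₇*: the embedded TP, whose subject is [Nadia₄'s supervisor]₅.
*Sofia₁* does not c-command the anaphor → cannot bind it.
*[Sofia₁'s colleague]₂* c-commands the anaphor but is outside its binding domain → cannot satisfy Principle A.
*Odette₃* c-commands the anaphor but is outside its binding domain → cannot satisfy Principle A.
*Nadia₄* does not c-command the anaphor → cannot bind it.
*[Nadia₄'s supervisor]₅* c-commands the anaphor within its binding domain → licit binder.
*Hana₆* c-commands the anaphor within its binding domain → licit binder.

{5, 6}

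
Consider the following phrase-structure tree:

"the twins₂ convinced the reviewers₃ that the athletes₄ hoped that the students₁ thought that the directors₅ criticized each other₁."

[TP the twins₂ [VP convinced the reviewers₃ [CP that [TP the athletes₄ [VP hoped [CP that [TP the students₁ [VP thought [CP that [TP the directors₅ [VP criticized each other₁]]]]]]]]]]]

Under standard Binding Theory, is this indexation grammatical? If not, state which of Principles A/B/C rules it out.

Principle A

The two coindexed NPs are *the students₁* and *each other₁*.
*each other₁* is an anaphor. Principle A requires it to be bound within its binding domain — the embedded TP, whose subject is the directors₅.
Within that domain it is c-commanded by *the directors₅*, which does not share its index.
*the students₁* does c-command the anaphor, but from outside its binding domain.
The anaphor is unbound in its domain → Principle A violation.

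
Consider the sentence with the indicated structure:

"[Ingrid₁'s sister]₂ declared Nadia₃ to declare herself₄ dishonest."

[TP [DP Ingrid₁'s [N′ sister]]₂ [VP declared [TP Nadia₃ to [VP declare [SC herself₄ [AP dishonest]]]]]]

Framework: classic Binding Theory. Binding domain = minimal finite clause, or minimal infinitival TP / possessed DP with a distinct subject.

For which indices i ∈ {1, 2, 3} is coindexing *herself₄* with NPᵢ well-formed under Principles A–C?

{3}

*herself* is an anaphor, so Principle A applies: it must be bound in its binding domain.
Binding domain of *herself₄*: the embedded TP, whose subject is Nadia₃.
*Ingrid₁* does not c-command the anaphor → cannot bind it.
*[Ingrid₁'s sister]₂* c-commands the anaphor but is outside its binding domain → cannot satisfy Principle A.
*Nadia₃* c-commands the anaphor within its binding domain → licit binder.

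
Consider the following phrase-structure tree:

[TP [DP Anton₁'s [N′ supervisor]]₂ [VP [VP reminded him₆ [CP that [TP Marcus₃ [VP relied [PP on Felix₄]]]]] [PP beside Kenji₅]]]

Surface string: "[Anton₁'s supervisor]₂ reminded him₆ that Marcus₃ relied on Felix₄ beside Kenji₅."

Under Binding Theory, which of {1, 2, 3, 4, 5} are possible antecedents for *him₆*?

*him* is a pronoun, so Principle B applies: it must be free in its binding domain.
Binding domain of *him₆*: the matrix TP, whose subject is [Anton₁'s supervisor]₂.
*Anton₁* and the pronoun do not c-command one another → neither Principle B nor Principle C is at stake; coindexation permitted.
*[Anton₁'s supervisor]₂* c-commands the pronoun within its binding domain → coindexation would violate Principle B.
*Marcus₃*: the pronoun c-commands this R-expression → coindexation would violate Principle C on *Marcus₃*.
*Felix₄*: the pronoun c-commands this R-expression → coindexation would violate Principle C on *Felix₄*.
*Kenji₅* and the pronoun do not c-command one another → neither Principle B nor Principle C is at stake; coindexation permitted.

{1, 5}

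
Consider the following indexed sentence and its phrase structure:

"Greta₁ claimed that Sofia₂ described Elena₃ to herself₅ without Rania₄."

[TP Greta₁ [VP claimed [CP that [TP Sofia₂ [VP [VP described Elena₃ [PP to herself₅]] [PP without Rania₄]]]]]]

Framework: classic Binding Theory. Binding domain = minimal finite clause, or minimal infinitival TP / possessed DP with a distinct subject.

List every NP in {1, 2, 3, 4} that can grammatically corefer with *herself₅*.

*herself* is an anaphor, so Principle A applies: it must be bound in its binding domain.
Binding domain of *herself₅*: the embedded TP, whose subject is Sofia₂.
*Greta₁* c-commands the anaphor but is outside its binding domain → cannot satisfy Principle A.
*Sofia₂* c-commands the anaphor within its binding domain → licit binder.
*Elena₃* c-commands the anaphor within its binding domain → licit binder.
*Rania₄* does not c-command the anaphor → cannot bind it.

{2, 3}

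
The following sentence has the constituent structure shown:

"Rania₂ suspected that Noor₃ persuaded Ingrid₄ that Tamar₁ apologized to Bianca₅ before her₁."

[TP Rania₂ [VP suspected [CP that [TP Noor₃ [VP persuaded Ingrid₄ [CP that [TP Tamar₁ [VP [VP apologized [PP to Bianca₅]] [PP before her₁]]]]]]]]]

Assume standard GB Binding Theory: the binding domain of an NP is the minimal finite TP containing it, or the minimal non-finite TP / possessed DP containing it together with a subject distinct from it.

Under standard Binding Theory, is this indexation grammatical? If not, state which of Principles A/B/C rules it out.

Principle B

The two coindexed NPs are *Tamar₁* and *her₁*.
*her₁* is a pronoun. Its binding domain is the embedded TP, whose subject is Tamar₁.
*Tamar₁* c-commands it within that domain and carries the same index.
The pronoun is locally bound → Principle B violation.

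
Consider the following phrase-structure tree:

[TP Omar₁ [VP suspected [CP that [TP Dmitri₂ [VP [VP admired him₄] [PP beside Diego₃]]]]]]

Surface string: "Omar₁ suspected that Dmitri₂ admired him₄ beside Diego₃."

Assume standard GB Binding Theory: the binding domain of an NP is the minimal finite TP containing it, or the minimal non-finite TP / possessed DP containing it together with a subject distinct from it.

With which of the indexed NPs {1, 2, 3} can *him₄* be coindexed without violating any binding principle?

{1, 3}

*him* is a pronoun, so Principle B applies: it must be free in its binding domain.
Binding domain of *him₄*: the embedded TP, whose subject is Dmitri₂.
*Omar₁* c-commands the pronoun but from outside its binding domain, and is not c-commanded by it → coindexation permitted.
*Dmitri₂* c-commands the pronoun within its binding domain → coindexation would violate Principle B.
*Diego₃* and the pronoun do not c-command one another → neither Principle B nor Principle C is at stake; coindexation permitted.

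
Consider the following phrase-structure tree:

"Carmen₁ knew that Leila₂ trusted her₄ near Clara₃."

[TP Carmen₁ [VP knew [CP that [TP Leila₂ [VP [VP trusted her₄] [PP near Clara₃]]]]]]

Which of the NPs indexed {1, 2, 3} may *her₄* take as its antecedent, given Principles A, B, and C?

{1, 3}

*her* is a pronoun, so Principle B applies: it must be free in its binding domain.
Binding domain of *her₄*: the embedded TP, whose subject is Leila₂.
*Carmen₁* c-commands the pronoun but from outside its binding domain, and is not c-commanded by it → coindexation permitted.
*Leila₂* c-commands the pronoun within its binding domain → coindexation would violate Principle B.
*Clara₃* and the pronoun do not c-command one another → neither Principle B nor Principle C is at stake; coindexation permitted.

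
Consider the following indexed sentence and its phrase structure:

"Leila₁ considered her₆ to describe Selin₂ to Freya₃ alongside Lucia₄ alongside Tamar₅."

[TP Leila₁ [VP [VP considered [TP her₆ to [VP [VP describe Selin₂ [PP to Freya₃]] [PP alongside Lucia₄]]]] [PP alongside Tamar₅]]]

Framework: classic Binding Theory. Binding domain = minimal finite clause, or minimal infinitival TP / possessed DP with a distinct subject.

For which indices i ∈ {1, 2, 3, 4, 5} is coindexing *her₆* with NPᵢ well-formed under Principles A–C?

*her* is a pronoun, so Principle B applies: it must be free in its binding domain.
Binding domain of *her₆*: the matrix TP, whose subject is Leila₁.
*Leila₁* c-commands the pronoun within its binding domain → coindexation would violate Principle B.
*Selin₂*: the pronoun c-commands this R-expression → coindexation would violate Principle C on *Selin₂*.
*Freya₃*: the pronoun c-commands this R-expression → coindexation would violate Principle C on *Freya₃*.
*Lucia₄*: the pronoun c-commands this R-expression → coindexation would violate Principle C on *Lucia₄*.
*Tamar₅* and the pronoun do not c-command one another → neither Principle B nor Principle C is at stake; coindexation permitted.

{5}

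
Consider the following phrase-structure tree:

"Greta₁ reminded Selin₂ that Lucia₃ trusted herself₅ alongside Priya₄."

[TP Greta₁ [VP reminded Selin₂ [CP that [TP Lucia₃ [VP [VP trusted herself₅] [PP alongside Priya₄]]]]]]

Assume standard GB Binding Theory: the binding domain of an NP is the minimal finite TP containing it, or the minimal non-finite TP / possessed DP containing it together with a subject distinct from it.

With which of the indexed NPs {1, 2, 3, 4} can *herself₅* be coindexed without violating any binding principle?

*herself* is an anaphor, so Principle A applies: it must be bound in its binding domain.
Binding domain of *herself₅*: the embedded TP, whose subject is Lucia₃.
*Greta₁* c-commands the anaphor but is outside its binding domain → cannot satisfy Principle A.
*Selin₂* c-commands the anaphor but is outside its binding domain → cannot satisfy Principle A.
*Lucia₃* c-commands the anaphor within its binding domain → licit binder.
*Priya₄* does not c-command the anaphor → cannot bind it.

{3}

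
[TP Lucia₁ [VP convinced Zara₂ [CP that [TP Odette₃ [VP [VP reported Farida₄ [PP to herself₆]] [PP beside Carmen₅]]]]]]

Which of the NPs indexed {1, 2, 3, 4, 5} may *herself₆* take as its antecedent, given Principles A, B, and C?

*herself* is an anaphor, so Principle A applies: it must be bound in its binding domain.
Binding domain of *herself₆*: the embedded TP, whose subject is Odette₃.
*Lucia₁* c-commands the anaphor but is outside its binding domain → cannot satisfy Principle A.
*Zara₂* c-commands the anaphor but is outside its binding domain → cannot satisfy Principle A.
*Odette₃* c-commands the anaphor within its binding domain → licit binder.
*Farida₄* c-commands the anaphor within its binding domain → licit binder.
*Carmen₅* does not c-command the anaphor → cannot bind it.

{3, 4}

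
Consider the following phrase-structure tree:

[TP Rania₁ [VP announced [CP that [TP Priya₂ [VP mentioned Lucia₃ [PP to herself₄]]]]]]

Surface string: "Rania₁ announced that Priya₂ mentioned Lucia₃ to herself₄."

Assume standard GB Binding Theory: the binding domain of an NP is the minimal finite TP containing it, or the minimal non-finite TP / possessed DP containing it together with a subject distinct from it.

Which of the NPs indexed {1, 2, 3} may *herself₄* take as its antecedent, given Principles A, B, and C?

{2, 3}

*herself* is an anaphor, so Principle A applies: it must be bound in its binding domain.
Binding domain of *herself₄*: the embedded TP, whose subject is Priya₂.
*Rania₁* c-commands the anaphor but is outside its binding domain → cannot satisfy Principle A.
*Priya₂* c-commands the anaphor within its binding domain → licit binder.
*Lucia₃* c-commands the anaphor within its binding domain → licit binder.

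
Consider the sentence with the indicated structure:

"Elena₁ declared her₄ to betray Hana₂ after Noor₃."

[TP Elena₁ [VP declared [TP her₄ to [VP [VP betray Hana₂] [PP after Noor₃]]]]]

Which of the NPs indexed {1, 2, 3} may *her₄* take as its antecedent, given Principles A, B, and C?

*her* is a pronoun, so Principle B applies: it must be free in its binding domain.
Binding domain of *her₄*: the matrix TP, whose subject is Elena₁.
*Elena₁* c-commands the pronoun within its binding domain → coindexation would violate Principle B.
*Hana₂*: the pronoun c-commands this R-expression → coindexation would violate Principle C on *Hana₂*.
*Noor₃*: the pronoun c-commands this R-expression → coindexation would violate Principle C on *Noor₃*.

none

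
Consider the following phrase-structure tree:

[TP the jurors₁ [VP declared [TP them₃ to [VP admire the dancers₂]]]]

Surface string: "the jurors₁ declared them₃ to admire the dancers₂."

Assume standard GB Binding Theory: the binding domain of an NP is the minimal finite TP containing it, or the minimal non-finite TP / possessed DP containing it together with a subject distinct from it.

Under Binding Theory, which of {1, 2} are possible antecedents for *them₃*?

*them* is a pronoun, so Principle B applies: it must be free in its binding domain.
Binding domain of *them₃*: the matrix TP, whose subject is the jurors₁.
*the jurors₁* c-commands the pronoun within its binding domain → coindexation would violate Principle B.
*the dancers₂*: the pronoun c-commands this R-expression → coindexation would violate Principle C on *the dancers₂*.

none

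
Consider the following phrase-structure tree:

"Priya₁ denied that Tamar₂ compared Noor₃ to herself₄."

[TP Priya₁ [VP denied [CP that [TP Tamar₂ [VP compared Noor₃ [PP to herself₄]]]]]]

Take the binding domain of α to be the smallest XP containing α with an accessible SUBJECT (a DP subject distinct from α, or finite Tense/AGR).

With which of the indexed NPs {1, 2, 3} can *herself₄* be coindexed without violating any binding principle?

*herself* is an anaphor, so Principle A applies: it must be bound in its binding domain.
Binding domain of *herself₄*: the embedded TP, whose subject is Tamar₂.
*Priya₁* c-commands the anaphor but is outside its binding domain → cannot satisfy Principle A.
*Tamar₂* c-commands the anaphor within its binding domain → licit binder.
*Noor₃* c-commands the anaphor within its binding domain → licit binder.

{2, 3}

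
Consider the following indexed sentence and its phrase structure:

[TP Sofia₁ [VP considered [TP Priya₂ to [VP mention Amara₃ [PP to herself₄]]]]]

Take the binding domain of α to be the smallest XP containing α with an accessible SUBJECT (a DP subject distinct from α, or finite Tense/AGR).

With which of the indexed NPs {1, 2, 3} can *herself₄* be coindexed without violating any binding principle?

{2, 3}

*herself* is an anaphor, so Principle A applies: it must be bound in its binding domain.
Binding domain of *herself₄*: the embedded TP, whose subject is Priya₂.
*Sofia₁* c-commands the anaphor but is outside its binding domain → cannot satisfy Principle A.
*Priya₂* c-commands the anaphor within its binding domain → licit binder.
*Amara₃* c-commands the anaphor within its binding domain → licit binder.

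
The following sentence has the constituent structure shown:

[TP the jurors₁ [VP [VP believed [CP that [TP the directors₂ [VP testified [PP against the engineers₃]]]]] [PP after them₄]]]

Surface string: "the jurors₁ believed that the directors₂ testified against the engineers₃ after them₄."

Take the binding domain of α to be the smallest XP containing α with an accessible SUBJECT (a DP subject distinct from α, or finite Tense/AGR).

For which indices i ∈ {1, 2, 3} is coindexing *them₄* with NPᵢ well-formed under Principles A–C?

*them* is a pronoun, so Principle B applies: it must be free in its binding domain.
Binding domain of *them₄*: the matrix TP, whose subject is the jurors₁.
*the jurors₁* c-commands the pronoun within its binding domain → coindexation would violate Principle B.
*the directors₂* and the pronoun do not c-command one another → neither Principle B nor Principle C is at stake; coindexation permitted.
*the engineers₃* and the pronoun do not c-command one another → neither Principle B nor Principle C is at stake; coindexation permitted.

{2, 3}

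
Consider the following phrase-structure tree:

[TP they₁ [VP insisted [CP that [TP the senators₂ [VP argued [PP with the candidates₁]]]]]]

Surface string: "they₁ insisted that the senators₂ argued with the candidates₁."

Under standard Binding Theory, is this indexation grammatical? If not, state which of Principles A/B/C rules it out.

The two coindexed NPs are *they₁* and *the candidates₁*.
*the candidates₁* is an R-expression. Principle C requires it to be free everywhere.
*they₁* c-commands it and carries the same index.
The R-expression is bound → Principle C violation.

Principle C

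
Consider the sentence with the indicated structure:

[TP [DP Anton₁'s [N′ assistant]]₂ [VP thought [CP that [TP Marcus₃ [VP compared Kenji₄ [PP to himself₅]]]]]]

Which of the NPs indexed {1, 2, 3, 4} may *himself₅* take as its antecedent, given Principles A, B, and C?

{3, 4}

*himself* is an anaphor, so Principle A applies: it must be bound in its binding domain.
Binding domain of *himself₅*: the embedded TP, whose subject is Marcus₃.
*Anton₁* does not c-command the anaphor → cannot bind it.
*[Anton₁'s assistant]₂* c-commands the anaphor but is outside its binding domain → cannot satisfy Principle A.
*Marcus₃* c-commands the anaphor within its binding domain → licit binder.
*Kenji₄* c-commands the anaphor within its binding domain → licit binder.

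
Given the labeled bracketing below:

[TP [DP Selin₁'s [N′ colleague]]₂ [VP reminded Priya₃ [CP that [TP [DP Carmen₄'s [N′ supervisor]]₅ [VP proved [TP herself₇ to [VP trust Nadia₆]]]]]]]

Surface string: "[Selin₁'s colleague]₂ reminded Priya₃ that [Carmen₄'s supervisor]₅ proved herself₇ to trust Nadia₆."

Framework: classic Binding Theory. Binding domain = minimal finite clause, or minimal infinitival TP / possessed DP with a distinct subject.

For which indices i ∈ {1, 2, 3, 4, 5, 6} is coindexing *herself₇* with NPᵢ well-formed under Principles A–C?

*herself* is an anaphor, so Principle A applies: it must be bound in its binding domain.
Binding domain of *herself₇*: the embedded TP, whose subject is [Carmen₄'s supervisor]₅.
*Selin₁* does not c-command the anaphor → cannot bind it.
*[Selin₁'s colleague]₂* c-commands the anaphor but is outside its binding domain → cannot satisfy Principle A.
*Priya₃* c-commands the anaphor but is outside its binding domain → cannot satisfy Principle A.
*Carmen₄* does not c-command the anaphor → cannot bind it.
*[Carmen₄'s supervisor]₅* c-commands the anaphor within its binding domain → licit binder.
*Nadia₆* does not c-command the anaphor → cannot bind it.

{5}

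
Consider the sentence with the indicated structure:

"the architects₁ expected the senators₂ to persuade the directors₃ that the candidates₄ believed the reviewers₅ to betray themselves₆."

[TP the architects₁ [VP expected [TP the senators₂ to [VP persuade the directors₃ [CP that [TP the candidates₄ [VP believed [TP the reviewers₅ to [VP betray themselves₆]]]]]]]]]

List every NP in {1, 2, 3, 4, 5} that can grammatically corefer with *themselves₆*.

*themselves* is an anaphor, so Principle A applies: it must be bound in its binding domain.
Binding domain of *themselves₆*: the embedded TP, whose subject is the reviewers₅.
*the architects₁* c-commands the anaphor but is outside its binding domain → cannot satisfy Principle A.
*the senators₂* c-commands the anaphor but is outside its binding domain → cannot satisfy Principle A.
*the directors₃* c-commands the anaphor but is outside its binding domain → cannot satisfy Principle A.
*the candidates₄* c-commands the anaphor but is outside its binding domain → cannot satisfy Principle A.
*the reviewers₅* c-commands the anaphor within its binding domain → licit binder.

{5}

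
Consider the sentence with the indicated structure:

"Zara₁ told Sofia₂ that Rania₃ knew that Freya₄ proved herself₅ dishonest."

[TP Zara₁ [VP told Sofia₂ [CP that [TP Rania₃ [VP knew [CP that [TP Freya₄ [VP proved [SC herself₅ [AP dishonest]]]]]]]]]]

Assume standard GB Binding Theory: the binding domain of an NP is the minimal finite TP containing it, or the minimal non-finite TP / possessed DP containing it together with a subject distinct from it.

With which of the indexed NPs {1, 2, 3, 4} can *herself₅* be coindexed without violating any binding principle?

{4}

*herself* is an anaphor, so Principle A applies: it must be bound in its binding domain.
Binding domain of *herself₅*: the embedded TP, whose subject is Freya₄.
*Zara₁* c-commands the anaphor but is outside its binding domain → cannot satisfy Principle A.
*Sofia₂* c-commands the anaphor but is outside its binding domain → cannot satisfy Principle A.
*Rania₃* c-commands the anaphor but is outside its binding domain → cannot satisfy Principle A.
*Freya₄* c-commands the anaphor within its binding domain → licit binder.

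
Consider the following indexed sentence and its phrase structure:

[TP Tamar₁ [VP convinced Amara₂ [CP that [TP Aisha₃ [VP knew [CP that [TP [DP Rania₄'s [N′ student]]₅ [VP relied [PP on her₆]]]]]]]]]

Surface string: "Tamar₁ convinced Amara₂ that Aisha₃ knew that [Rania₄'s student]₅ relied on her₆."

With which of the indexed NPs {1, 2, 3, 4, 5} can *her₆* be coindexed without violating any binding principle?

{1, 2, 3, 4}

*her* is a pronoun, so Principle B applies: it must be free in its binding domain.
Binding domain of *her₆*: the embedded TP, whose subject is [Rania₄'s student]₅.
*Tamar₁* c-commands the pronoun but from outside its binding domain, and is not c-commanded by it → coindexation permitted.
*Amara₂* c-commands the pronoun but from outside its binding domain, and is not c-commanded by it → coindexation permitted.
*Aisha₃* c-commands the pronoun but from outside its binding domain, and is not c-commanded by it → coindexation permitted.
*Rania₄* and the pronoun do not c-command one another → neither Principle B nor Principle C is at stake; coindexation permitted.
*[Rania₄'s student]₅* c-commands the pronoun within its binding domain → coindexation would violate Principle B.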